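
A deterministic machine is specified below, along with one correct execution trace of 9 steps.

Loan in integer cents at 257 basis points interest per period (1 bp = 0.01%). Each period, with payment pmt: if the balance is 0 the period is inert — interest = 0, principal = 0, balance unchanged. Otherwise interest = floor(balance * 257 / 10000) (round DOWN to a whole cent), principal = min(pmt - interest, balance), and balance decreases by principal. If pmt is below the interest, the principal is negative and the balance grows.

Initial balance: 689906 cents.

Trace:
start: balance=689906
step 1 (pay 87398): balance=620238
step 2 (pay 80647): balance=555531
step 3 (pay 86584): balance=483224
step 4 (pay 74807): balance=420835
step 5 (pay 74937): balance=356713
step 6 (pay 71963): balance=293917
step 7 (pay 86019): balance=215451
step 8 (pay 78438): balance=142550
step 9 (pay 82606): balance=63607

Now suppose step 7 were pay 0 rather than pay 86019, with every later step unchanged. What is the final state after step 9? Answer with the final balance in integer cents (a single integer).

(re-executing from step 7 with the substitution; state before step 7: balance=293917)
step 7 (pay 0): balance=301470
step 8 (pay 78438): balance=230779
step 9 (pay 82606): balance=154104

154104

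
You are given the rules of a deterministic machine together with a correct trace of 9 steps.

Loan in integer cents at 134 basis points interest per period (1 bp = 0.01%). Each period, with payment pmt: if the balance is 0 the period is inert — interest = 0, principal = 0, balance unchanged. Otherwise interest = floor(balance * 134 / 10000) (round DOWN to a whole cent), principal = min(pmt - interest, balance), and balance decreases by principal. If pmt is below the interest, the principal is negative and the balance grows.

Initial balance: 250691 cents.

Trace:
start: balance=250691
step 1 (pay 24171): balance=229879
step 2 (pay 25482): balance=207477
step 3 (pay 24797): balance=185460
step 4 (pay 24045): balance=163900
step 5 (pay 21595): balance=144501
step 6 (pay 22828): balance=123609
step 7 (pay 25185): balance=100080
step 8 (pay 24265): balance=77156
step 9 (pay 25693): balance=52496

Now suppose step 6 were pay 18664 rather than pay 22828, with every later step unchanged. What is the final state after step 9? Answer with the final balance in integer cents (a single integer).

56830

(re-executing from step 6 with the substitution; state before step 6: balance=144501)
step 6 (pay 18664): balance=127773
step 7 (pay 25185): balance=104300
step 8 (pay 24265): balance=81432
step 9 (pay 25693): balance=56830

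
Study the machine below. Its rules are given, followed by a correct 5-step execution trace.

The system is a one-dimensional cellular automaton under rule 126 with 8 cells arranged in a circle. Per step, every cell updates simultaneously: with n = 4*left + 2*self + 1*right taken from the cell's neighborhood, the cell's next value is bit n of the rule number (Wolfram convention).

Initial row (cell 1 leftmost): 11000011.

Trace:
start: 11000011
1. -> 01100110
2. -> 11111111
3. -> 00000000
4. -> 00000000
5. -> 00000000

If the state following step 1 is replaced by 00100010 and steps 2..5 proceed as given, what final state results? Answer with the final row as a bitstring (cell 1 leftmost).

11011101

state after step 1 := 00100010
2. -> 01110111
3. -> 11011101
4. -> 01110111
5. -> 11011101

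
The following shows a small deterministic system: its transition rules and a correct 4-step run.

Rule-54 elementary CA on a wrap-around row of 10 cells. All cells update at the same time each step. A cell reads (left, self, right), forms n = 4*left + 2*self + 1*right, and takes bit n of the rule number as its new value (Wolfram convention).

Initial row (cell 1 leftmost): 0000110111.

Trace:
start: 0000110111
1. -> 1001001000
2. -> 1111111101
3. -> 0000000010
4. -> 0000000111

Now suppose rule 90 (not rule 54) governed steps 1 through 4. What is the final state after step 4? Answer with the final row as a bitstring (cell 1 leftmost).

(re-executing steps 1..4 under rule 90; state before step 1: 0000110111)
1. -> 1001110101
2. -> 1111010001
3. -> 0001001011
4. -> 1010110011

1010110011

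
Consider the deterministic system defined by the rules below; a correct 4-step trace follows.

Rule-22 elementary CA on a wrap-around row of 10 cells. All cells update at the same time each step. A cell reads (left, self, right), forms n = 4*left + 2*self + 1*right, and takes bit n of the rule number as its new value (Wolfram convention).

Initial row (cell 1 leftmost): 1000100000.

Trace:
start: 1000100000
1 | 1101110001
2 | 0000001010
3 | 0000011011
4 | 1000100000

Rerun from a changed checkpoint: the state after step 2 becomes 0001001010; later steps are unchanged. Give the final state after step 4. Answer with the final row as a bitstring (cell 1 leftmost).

state after step 2 := 0001001010
3 | 0011111011
4 | 1100000000

1100000000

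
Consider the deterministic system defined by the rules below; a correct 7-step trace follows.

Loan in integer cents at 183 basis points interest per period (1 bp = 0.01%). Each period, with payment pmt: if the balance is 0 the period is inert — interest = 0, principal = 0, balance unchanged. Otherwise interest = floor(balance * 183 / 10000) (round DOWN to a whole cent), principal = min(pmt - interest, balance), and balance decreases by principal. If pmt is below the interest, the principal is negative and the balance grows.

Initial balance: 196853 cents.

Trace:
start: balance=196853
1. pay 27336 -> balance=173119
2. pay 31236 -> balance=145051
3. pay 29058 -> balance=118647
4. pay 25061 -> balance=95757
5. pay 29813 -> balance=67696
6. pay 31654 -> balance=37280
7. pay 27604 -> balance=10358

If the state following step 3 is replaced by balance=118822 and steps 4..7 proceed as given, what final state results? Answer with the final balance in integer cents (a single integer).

10546

state after step 3 := balance=118822
4. pay 25061 -> balance=95935
5. pay 29813 -> balance=67877
6. pay 31654 -> balance=37465
7. pay 27604 -> balance=10546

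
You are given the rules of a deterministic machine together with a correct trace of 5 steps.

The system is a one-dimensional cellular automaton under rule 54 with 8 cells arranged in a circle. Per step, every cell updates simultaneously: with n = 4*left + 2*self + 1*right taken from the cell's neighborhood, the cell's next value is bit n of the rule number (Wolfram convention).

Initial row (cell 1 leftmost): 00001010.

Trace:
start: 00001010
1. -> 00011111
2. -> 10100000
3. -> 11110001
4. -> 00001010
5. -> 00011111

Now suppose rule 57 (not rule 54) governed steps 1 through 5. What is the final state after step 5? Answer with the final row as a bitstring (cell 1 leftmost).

01010011

(re-executing steps 1..5 under rule 57; state before step 1: 00001010)
1. -> 11100101
2. -> 00010011
3. -> 11001010
4. -> 10100101
5. -> 01010011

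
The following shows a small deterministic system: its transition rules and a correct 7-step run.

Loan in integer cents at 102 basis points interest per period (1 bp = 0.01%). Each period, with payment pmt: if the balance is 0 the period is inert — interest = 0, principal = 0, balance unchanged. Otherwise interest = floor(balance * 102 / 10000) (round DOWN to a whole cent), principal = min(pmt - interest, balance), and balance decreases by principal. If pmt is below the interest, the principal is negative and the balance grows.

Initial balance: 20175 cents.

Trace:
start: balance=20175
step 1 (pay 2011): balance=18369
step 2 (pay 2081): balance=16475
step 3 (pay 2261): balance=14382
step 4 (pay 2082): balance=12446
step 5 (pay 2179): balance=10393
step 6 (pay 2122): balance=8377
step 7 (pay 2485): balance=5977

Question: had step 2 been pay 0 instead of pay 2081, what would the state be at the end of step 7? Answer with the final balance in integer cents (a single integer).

8166

(re-executing from step 2 with the substitution; state before step 2: balance=18369)
step 2 (pay 0): balance=18556
step 3 (pay 2261): balance=16484
step 4 (pay 2082): balance=14570
step 5 (pay 2179): balance=12539
step 6 (pay 2122): balance=10544
step 7 (pay 2485): balance=8166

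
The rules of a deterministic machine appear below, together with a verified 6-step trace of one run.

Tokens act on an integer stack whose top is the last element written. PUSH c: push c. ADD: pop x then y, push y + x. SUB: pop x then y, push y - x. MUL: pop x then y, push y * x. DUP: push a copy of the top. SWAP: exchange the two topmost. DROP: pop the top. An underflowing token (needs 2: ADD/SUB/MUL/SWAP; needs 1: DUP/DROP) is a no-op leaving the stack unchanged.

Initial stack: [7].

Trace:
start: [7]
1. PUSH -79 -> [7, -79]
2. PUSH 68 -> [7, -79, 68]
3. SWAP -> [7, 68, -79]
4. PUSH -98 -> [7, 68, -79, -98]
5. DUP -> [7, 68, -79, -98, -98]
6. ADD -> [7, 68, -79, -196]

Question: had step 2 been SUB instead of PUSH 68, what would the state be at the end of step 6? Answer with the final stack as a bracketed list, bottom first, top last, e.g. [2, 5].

[86, -196]

(re-executing from step 2 with the substitution; state before step 2: [7, -79])
2. SUB -> [86]
3. SWAP -> [86]
4. PUSH -98 -> [86, -98]
5. DUP -> [86, -98, -98]
6. ADD -> [86, -196]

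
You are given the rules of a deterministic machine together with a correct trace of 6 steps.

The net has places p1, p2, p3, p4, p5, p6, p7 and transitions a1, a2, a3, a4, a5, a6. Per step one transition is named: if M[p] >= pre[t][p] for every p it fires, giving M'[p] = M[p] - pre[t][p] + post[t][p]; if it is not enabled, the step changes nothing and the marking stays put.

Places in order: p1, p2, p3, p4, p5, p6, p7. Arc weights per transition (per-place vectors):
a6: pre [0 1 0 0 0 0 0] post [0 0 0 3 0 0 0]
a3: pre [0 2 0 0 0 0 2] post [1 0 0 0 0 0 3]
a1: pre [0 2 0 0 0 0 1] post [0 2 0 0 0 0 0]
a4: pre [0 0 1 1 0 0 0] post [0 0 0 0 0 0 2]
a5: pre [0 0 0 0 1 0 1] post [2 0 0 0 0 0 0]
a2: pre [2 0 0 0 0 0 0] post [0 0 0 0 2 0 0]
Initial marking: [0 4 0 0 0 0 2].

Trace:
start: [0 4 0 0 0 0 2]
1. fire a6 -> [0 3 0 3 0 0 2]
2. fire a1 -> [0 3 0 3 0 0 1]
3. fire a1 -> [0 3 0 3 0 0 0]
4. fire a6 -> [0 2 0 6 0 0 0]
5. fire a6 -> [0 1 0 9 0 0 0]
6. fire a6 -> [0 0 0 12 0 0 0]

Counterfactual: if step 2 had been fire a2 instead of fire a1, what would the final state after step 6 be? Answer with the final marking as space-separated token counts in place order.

0 0 0 12 0 0 1

(re-executing from step 2 with the substitution; state before step 2: [0 3 0 3 0 0 2])
2. fire a2 -> [0 3 0 3 0 0 2]
3. fire a1 -> [0 3 0 3 0 0 1]
4. fire a6 -> [0 2 0 6 0 0 1]
5. fire a6 -> [0 1 0 9 0 0 1]
6. fire a6 -> [0 0 0 12 0 0 1]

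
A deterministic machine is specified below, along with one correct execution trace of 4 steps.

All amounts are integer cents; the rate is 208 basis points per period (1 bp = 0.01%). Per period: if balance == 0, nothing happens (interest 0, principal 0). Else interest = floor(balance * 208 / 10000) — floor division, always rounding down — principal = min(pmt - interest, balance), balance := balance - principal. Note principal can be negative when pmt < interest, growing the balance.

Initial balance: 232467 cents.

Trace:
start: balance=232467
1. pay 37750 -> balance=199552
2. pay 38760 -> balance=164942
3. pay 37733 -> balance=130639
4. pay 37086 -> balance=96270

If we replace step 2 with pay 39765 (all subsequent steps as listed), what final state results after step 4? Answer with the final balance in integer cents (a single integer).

(re-executing from step 2 with the substitution; state before step 2: balance=199552)
2. pay 39765 -> balance=163937
3. pay 37733 -> balance=129613
4. pay 37086 -> balance=95222

95222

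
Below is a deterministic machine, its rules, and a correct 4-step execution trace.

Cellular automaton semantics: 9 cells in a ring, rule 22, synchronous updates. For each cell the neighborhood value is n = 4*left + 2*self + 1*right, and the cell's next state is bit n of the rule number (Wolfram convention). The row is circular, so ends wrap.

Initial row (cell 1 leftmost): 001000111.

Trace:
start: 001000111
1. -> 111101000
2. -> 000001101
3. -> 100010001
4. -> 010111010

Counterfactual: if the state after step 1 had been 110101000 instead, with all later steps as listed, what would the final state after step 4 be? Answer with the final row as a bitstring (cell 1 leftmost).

000010010

state after step 1 := 110101000
2. -> 000101101
3. -> 101100001
4. -> 000010010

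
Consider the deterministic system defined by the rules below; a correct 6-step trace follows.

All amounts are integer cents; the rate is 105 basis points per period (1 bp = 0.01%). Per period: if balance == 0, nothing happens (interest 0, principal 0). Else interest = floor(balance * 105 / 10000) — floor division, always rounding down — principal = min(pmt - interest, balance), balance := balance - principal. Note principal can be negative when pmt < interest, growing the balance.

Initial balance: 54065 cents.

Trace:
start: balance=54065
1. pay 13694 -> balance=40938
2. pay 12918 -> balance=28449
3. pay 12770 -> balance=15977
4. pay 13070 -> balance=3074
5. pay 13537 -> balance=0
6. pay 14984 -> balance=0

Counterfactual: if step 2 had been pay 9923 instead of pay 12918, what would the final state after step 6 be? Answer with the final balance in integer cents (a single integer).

(re-executing from step 2 with the substitution; state before step 2: balance=40938)
2. pay 9923 -> balance=31444
3. pay 12770 -> balance=19004
4. pay 13070 -> balance=6133
5. pay 13537 -> balance=0
6. pay 14984 -> balance=0

0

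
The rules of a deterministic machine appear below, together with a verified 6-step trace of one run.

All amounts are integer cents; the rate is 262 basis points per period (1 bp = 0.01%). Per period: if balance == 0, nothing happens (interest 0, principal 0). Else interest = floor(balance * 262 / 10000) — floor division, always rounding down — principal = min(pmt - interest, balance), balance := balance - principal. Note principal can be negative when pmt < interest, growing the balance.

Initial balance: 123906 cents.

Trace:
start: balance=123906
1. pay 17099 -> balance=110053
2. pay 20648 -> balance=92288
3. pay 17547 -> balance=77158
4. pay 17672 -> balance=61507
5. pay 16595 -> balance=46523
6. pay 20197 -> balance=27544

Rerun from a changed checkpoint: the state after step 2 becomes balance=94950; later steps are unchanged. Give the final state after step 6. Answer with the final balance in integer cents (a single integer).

state after step 2 := balance=94950
3. pay 17547 -> balance=79890
4. pay 17672 -> balance=64311
5. pay 16595 -> balance=49400
6. pay 20197 -> balance=30497

30497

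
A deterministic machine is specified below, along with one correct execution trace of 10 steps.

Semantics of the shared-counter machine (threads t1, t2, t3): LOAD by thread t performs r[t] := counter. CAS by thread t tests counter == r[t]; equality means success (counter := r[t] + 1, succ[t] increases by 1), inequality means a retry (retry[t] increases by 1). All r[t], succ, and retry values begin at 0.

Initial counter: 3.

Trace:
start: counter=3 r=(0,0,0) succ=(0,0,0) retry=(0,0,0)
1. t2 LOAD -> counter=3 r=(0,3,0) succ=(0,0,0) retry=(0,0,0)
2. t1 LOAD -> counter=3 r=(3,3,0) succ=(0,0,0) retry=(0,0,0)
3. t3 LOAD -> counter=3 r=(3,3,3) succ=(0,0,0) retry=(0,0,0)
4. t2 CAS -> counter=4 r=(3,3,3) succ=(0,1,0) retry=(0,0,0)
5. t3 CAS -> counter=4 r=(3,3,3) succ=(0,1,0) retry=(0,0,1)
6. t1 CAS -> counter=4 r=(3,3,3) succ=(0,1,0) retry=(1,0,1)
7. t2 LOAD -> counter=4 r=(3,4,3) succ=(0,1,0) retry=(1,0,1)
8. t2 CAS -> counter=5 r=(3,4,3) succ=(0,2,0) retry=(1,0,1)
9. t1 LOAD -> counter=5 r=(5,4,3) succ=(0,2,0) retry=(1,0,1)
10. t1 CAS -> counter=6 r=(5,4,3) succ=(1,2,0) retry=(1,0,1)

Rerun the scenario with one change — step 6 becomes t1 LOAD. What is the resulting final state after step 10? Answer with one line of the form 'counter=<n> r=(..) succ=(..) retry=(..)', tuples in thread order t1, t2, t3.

counter=6 r=(5,4,3) succ=(1,2,0) retry=(0,0,1)

(re-executing from step 6 with the substitution; state before step 6: counter=4 r=(3,3,3) succ=(0,1,0) retry=(0,0,1))
6. t1 LOAD -> counter=4 r=(4,3,3) succ=(0,1,0) retry=(0,0,1)
7. t2 LOAD -> counter=4 r=(4,4,3) succ=(0,1,0) retry=(0,0,1)
8. t2 CAS -> counter=5 r=(4,4,3) succ=(0,2,0) retry=(0,0,1)
9. t1 LOAD -> counter=5 r=(5,4,3) succ=(0,2,0) retry=(0,0,1)
10. t1 CAS -> counter=6 r=(5,4,3) succ=(1,2,0) retry=(0,0,1)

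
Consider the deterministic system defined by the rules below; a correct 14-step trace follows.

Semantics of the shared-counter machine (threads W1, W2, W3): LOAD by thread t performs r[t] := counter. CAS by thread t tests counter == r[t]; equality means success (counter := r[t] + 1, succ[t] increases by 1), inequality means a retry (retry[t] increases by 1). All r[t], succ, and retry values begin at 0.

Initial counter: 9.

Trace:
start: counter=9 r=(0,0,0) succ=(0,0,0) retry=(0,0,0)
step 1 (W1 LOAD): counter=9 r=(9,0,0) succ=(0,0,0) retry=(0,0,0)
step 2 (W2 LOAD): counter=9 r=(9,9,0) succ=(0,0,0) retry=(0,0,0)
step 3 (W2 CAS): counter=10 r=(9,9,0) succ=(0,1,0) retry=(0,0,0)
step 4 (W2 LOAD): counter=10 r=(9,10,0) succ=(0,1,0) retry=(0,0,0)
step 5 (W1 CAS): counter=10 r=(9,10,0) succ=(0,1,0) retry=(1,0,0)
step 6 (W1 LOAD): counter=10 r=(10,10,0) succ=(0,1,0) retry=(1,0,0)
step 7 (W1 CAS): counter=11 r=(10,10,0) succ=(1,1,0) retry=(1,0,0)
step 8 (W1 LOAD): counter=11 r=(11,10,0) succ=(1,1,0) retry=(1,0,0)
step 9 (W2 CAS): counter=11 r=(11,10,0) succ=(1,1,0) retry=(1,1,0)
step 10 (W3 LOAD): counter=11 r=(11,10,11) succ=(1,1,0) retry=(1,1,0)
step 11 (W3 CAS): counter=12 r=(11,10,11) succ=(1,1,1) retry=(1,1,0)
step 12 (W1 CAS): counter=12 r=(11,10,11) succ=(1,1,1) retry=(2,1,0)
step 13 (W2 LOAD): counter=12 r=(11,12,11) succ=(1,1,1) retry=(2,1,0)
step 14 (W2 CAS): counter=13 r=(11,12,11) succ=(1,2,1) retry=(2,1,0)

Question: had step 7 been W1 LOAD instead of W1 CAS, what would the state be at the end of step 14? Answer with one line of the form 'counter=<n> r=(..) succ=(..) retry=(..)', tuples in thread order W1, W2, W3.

(re-executing from step 7 with the substitution; state before step 7: counter=10 r=(10,10,0) succ=(0,1,0) retry=(1,0,0))
step 7 (W1 LOAD): counter=10 r=(10,10,0) succ=(0,1,0) retry=(1,0,0)
step 8 (W1 LOAD): counter=10 r=(10,10,0) succ=(0,1,0) retry=(1,0,0)
step 9 (W2 CAS): counter=11 r=(10,10,0) succ=(0,2,0) retry=(1,0,0)
step 10 (W3 LOAD): counter=11 r=(10,10,11) succ=(0,2,0) retry=(1,0,0)
step 11 (W3 CAS): counter=12 r=(10,10,11) succ=(0,2,1) retry=(1,0,0)
step 12 (W1 CAS): counter=12 r=(10,10,11) succ=(0,2,1) retry=(2,0,0)
step 13 (W2 LOAD): counter=12 r=(10,12,11) succ=(0,2,1) retry=(2,0,0)
step 14 (W2 CAS): counter=13 r=(10,12,11) succ=(0,3,1) retry=(2,0,0)

counter=13 r=(10,12,11) succ=(0,3,1) retry=(2,0,0)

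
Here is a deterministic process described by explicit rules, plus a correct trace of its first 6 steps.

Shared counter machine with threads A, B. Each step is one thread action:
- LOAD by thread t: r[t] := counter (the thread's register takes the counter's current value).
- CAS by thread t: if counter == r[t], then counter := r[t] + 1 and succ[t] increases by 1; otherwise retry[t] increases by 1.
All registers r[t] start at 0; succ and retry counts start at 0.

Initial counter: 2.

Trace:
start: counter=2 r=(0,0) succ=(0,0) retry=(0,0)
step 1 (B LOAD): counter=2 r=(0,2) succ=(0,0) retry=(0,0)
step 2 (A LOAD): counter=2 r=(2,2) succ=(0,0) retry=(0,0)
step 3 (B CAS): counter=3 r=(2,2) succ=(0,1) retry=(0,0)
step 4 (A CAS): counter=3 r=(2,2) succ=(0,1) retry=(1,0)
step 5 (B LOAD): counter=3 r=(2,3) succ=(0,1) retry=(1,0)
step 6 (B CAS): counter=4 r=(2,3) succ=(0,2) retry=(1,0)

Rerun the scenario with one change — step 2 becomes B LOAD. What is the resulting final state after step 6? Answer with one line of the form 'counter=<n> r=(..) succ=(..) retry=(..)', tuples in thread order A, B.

(re-executing from step 2 with the substitution; state before step 2: counter=2 r=(0,2) succ=(0,0) retry=(0,0))
step 2 (B LOAD): counter=2 r=(0,2) succ=(0,0) retry=(0,0)
step 3 (B CAS): counter=3 r=(0,2) succ=(0,1) retry=(0,0)
step 4 (A CAS): counter=3 r=(0,2) succ=(0,1) retry=(1,0)
step 5 (B LOAD): counter=3 r=(0,3) succ=(0,1) retry=(1,0)
step 6 (B CAS): counter=4 r=(0,3) succ=(0,2) retry=(1,0)

counter=4 r=(0,3) succ=(0,2) retry=(1,0)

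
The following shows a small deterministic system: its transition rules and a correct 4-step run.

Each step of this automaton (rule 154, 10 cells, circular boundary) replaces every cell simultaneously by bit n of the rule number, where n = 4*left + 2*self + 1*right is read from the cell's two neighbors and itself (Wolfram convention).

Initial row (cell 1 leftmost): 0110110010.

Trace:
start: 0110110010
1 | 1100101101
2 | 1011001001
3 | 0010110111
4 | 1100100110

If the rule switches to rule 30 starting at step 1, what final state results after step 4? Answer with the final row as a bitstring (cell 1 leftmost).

1101011010

(re-executing steps 1..4 under rule 30; state before step 1: 0110110010)
1 | 1100101111
2 | 0011101000
3 | 0110001100
4 | 1101011010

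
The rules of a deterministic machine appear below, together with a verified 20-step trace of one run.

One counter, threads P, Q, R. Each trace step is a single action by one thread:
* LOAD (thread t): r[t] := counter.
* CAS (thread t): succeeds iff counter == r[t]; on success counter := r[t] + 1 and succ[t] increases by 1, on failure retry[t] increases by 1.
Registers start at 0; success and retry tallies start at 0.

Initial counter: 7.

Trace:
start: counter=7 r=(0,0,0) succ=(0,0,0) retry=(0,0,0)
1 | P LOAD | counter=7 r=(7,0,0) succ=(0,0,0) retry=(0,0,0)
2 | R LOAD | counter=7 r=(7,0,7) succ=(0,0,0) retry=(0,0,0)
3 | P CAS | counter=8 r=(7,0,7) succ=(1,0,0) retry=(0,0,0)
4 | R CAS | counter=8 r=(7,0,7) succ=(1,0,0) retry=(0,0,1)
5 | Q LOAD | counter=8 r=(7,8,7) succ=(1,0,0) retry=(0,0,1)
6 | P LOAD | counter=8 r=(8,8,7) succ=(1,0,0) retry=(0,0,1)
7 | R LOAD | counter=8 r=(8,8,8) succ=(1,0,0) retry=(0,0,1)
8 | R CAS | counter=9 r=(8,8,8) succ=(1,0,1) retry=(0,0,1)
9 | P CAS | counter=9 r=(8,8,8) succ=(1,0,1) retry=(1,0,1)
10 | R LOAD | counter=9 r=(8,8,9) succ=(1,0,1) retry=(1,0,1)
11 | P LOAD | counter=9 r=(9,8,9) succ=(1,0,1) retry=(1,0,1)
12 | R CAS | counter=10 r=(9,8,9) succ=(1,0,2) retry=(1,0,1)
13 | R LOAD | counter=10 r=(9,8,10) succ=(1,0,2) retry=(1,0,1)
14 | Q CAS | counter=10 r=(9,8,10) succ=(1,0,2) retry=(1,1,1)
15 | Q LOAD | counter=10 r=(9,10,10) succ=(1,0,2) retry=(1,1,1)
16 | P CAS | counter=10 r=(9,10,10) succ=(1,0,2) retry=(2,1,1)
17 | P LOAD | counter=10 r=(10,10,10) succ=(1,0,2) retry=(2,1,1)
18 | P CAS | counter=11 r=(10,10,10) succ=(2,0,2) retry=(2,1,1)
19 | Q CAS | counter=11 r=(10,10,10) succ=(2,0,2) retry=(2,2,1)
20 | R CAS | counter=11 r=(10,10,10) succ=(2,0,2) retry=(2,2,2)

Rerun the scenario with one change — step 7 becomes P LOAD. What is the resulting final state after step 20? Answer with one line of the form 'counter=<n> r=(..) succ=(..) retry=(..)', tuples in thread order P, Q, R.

counter=11 r=(10,10,10) succ=(3,0,1) retry=(1,2,3)

(re-executing from step 7 with the substitution; state before step 7: counter=8 r=(8,8,7) succ=(1,0,0) retry=(0,0,1))
7 | P LOAD | counter=8 r=(8,8,7) succ=(1,0,0) retry=(0,0,1)
8 | R CAS | counter=8 r=(8,8,7) succ=(1,0,0) retry=(0,0,2)
9 | P CAS | counter=9 r=(8,8,7) succ=(2,0,0) retry=(0,0,2)
10 | R LOAD | counter=9 r=(8,8,9) succ=(2,0,0) retry=(0,0,2)
11 | P LOAD | counter=9 r=(9,8,9) succ=(2,0,0) retry=(0,0,2)
12 | R CAS | counter=10 r=(9,8,9) succ=(2,0,1) retry=(0,0,2)
13 | R LOAD | counter=10 r=(9,8,10) succ=(2,0,1) retry=(0,0,2)
14 | Q CAS | counter=10 r=(9,8,10) succ=(2,0,1) retry=(0,1,2)
15 | Q LOAD | counter=10 r=(9,10,10) succ=(2,0,1) retry=(0,1,2)
16 | P CAS | counter=10 r=(9,10,10) succ=(2,0,1) retry=(1,1,2)
17 | P LOAD | counter=10 r=(10,10,10) succ=(2,0,1) retry=(1,1,2)
18 | P CAS | counter=11 r=(10,10,10) succ=(3,0,1) retry=(1,1,2)
19 | Q CAS | counter=11 r=(10,10,10) succ=(3,0,1) retry=(1,2,2)
20 | R CAS | counter=11 r=(10,10,10) succ=(3,0,1) retry=(1,2,3)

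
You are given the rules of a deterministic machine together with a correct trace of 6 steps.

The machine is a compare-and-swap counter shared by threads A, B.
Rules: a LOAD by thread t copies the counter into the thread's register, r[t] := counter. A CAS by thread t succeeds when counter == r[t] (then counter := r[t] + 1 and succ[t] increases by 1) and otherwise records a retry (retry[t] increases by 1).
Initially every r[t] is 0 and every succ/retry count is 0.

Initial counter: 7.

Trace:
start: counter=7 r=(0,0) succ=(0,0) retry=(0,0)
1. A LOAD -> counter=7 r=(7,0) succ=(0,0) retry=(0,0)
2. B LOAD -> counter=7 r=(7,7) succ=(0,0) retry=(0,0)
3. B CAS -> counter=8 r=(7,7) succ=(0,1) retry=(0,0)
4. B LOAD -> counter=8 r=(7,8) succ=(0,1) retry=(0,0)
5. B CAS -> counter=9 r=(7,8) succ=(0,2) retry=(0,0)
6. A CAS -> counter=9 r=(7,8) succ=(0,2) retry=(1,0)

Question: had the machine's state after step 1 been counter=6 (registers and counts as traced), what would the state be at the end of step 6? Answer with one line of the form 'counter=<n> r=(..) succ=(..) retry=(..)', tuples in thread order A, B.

state after step 1 := counter=6 r=(7,0) succ=(0,0) retry=(0,0)
2. B LOAD -> counter=6 r=(7,6) succ=(0,0) retry=(0,0)
3. B CAS -> counter=7 r=(7,6) succ=(0,1) retry=(0,0)
4. B LOAD -> counter=7 r=(7,7) succ=(0,1) retry=(0,0)
5. B CAS -> counter=8 r=(7,7) succ=(0,2) retry=(0,0)
6. A CAS -> counter=8 r=(7,7) succ=(0,2) retry=(1,0)

counter=8 r=(7,7) succ=(0,2) retry=(1,0)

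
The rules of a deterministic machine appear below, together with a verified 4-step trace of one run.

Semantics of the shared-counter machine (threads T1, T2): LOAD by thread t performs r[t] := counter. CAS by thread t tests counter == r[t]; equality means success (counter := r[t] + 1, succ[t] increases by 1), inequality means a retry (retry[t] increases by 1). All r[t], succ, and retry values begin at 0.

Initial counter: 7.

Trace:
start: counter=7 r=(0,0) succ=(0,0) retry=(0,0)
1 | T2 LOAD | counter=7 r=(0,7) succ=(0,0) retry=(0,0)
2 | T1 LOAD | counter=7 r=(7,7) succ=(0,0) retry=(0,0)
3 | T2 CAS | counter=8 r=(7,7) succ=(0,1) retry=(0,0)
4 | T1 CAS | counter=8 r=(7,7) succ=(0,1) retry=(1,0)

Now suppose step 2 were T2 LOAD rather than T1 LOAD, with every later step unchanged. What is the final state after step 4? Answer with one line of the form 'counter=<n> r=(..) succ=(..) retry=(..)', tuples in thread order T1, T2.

counter=8 r=(0,7) succ=(0,1) retry=(1,0)

(re-executing from step 2 with the substitution; state before step 2: counter=7 r=(0,7) succ=(0,0) retry=(0,0))
2 | T2 LOAD | counter=7 r=(0,7) succ=(0,0) retry=(0,0)
3 | T2 CAS | counter=8 r=(0,7) succ=(0,1) retry=(0,0)
4 | T1 CAS | counter=8 r=(0,7) succ=(0,1) retry=(1,0)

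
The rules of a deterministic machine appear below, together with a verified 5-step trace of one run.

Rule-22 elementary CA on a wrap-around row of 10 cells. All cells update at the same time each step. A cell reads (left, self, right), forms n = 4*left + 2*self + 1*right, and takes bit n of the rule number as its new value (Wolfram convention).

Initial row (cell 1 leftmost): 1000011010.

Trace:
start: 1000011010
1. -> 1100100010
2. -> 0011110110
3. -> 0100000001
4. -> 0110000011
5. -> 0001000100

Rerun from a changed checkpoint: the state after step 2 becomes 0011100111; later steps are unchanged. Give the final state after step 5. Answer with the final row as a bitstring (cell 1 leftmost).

state after step 2 := 0011100111
3. -> 1100011000
4. -> 0010100101
5. -> 1110111101

1110111101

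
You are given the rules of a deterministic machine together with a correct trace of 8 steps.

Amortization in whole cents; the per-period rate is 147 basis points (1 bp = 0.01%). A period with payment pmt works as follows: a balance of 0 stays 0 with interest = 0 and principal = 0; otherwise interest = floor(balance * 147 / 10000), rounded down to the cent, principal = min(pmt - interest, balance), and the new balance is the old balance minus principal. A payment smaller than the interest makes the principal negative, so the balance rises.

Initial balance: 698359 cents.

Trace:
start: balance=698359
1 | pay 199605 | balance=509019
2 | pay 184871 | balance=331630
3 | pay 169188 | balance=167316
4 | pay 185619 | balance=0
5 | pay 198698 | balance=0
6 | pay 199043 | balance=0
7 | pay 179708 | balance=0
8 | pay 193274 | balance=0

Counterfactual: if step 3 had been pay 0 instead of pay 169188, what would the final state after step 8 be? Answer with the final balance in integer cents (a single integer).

(re-executing from step 3 with the substitution; state before step 3: balance=331630)
3 | pay 0 | balance=336504
4 | pay 185619 | balance=155831
5 | pay 198698 | balance=0
6 | pay 199043 | balance=0
7 | pay 179708 | balance=0
8 | pay 193274 | balance=0

0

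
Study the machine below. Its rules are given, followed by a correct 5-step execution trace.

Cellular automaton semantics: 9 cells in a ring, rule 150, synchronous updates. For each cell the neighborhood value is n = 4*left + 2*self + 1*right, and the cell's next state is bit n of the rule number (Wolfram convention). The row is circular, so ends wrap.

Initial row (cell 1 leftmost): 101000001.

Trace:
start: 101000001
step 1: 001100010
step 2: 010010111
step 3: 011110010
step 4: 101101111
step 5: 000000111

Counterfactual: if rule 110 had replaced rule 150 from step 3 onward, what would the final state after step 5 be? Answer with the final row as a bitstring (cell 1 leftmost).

(re-executing steps 3..5 under rule 110; state before step 3: 010010111)
step 3: 110111101
step 4: 011100111
step 5: 110101101

110101101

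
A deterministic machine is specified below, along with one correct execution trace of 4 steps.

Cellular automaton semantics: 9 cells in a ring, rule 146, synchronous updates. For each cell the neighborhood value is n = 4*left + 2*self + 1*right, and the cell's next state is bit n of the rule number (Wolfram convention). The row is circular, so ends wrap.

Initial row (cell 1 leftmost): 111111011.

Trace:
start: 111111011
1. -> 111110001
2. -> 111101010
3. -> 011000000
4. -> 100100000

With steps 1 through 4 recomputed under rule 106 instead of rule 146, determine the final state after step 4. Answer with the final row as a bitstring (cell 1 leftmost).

001100100

(re-executing steps 1..4 under rule 106; state before step 1: 111111011)
1. -> 000001110
2. -> 000011010
3. -> 000111100
4. -> 001100100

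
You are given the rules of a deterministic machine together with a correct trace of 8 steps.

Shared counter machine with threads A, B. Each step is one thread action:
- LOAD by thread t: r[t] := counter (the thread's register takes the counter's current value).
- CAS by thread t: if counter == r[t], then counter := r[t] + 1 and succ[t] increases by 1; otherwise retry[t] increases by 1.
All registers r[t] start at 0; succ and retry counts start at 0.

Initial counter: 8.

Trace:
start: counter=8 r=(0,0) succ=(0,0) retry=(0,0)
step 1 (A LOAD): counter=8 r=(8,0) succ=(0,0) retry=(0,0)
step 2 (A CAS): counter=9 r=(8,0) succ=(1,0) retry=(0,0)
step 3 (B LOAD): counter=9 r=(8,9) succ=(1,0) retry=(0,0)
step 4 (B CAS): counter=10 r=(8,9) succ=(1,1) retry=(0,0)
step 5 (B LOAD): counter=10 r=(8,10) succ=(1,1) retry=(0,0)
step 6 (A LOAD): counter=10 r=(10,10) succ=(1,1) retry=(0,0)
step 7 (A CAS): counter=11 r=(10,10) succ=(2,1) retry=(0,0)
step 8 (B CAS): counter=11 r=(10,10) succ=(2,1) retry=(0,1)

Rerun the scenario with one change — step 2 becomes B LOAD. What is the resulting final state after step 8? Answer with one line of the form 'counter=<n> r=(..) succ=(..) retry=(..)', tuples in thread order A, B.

(re-executing from step 2 with the substitution; state before step 2: counter=8 r=(8,0) succ=(0,0) retry=(0,0))
step 2 (B LOAD): counter=8 r=(8,8) succ=(0,0) retry=(0,0)
step 3 (B LOAD): counter=8 r=(8,8) succ=(0,0) retry=(0,0)
step 4 (B CAS): counter=9 r=(8,8) succ=(0,1) retry=(0,0)
step 5 (B LOAD): counter=9 r=(8,9) succ=(0,1) retry=(0,0)
step 6 (A LOAD): counter=9 r=(9,9) succ=(0,1) retry=(0,0)
step 7 (A CAS): counter=10 r=(9,9) succ=(1,1) retry=(0,0)
step 8 (B CAS): counter=10 r=(9,9) succ=(1,1) retry=(0,1)

counter=10 r=(9,9) succ=(1,1) retry=(0,1)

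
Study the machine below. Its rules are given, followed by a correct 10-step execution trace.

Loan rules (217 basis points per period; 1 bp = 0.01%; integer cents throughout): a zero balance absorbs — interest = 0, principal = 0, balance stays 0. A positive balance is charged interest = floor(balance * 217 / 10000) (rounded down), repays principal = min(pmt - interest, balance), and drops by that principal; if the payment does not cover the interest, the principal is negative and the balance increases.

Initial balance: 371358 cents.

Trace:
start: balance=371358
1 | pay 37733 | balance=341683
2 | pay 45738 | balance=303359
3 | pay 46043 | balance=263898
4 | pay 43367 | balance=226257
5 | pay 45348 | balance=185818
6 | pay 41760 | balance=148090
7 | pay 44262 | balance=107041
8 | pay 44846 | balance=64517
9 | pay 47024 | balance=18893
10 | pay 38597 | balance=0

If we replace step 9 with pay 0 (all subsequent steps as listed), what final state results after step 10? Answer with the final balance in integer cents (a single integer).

28750

(re-executing from step 9 with the substitution; state before step 9: balance=64517)
9 | pay 0 | balance=65917
10 | pay 38597 | balance=28750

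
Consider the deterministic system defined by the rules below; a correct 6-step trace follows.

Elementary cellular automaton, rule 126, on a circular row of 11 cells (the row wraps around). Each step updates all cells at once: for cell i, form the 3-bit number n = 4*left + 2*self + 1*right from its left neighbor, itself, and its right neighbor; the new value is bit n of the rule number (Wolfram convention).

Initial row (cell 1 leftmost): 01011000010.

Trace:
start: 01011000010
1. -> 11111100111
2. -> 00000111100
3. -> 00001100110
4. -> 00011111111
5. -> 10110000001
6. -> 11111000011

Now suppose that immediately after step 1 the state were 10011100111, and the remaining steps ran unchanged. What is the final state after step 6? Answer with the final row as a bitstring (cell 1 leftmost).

11110111100

state after step 1 := 10011100111
2. -> 11110111100
3. -> 10011100111
4. -> 11110111100
5. -> 10011100111
6. -> 11110111100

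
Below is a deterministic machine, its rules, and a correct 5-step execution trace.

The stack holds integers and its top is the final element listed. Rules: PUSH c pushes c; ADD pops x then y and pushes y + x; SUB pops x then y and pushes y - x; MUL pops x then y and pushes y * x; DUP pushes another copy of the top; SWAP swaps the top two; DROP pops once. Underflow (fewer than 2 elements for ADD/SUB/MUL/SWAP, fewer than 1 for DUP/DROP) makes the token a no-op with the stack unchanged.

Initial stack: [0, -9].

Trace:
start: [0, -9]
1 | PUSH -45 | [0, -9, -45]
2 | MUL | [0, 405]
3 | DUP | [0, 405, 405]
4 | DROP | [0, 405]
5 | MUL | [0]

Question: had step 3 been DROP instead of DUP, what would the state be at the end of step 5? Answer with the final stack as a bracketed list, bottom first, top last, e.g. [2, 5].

(re-executing from step 3 with the substitution; state before step 3: [0, 405])
3 | DROP | [0]
4 | DROP | []
5 | MUL | []

[]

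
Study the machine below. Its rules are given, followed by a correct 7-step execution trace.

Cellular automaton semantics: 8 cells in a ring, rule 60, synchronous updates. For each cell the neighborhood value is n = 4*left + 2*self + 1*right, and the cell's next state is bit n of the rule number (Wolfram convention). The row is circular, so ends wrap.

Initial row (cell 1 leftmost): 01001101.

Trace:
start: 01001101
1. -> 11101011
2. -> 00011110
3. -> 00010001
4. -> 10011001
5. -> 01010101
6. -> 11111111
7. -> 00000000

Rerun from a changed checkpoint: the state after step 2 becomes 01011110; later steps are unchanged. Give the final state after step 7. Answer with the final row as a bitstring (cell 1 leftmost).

state after step 2 := 01011110
3. -> 01110001
4. -> 11001001
5. -> 00101101
6. -> 10111011
7. -> 01100110

01100110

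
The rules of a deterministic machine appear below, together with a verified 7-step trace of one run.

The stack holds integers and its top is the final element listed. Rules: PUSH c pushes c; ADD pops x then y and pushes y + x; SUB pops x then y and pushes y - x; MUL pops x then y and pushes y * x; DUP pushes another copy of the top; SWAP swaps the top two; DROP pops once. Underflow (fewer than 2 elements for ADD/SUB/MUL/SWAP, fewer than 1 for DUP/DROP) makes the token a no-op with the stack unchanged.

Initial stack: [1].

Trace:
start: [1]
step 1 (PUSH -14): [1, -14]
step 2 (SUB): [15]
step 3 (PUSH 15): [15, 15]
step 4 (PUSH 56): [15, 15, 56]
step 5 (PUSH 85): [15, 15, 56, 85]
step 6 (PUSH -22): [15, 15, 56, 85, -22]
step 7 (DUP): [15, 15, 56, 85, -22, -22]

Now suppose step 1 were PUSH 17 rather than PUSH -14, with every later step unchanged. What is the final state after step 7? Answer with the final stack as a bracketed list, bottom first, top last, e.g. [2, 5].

[-16, 15, 56, 85, -22, -22]

(re-executing from step 1 with the substitution; state before step 1: [1])
step 1 (PUSH 17): [1, 17]
step 2 (SUB): [-16]
step 3 (PUSH 15): [-16, 15]
step 4 (PUSH 56): [-16, 15, 56]
step 5 (PUSH 85): [-16, 15, 56, 85]
step 6 (PUSH -22): [-16, 15, 56, 85, -22]
step 7 (DUP): [-16, 15, 56, 85, -22, -22]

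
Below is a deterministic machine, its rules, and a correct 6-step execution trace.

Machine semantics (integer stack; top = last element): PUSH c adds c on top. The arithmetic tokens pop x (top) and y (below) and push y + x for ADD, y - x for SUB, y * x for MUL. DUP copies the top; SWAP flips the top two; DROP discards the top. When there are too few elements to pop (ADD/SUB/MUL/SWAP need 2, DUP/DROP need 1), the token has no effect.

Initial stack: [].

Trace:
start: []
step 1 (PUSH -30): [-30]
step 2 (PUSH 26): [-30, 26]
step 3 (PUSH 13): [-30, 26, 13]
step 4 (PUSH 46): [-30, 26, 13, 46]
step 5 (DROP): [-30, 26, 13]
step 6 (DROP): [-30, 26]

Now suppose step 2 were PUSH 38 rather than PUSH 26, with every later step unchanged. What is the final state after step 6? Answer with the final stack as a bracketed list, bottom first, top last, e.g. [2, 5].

[-30, 38]

(re-executing from step 2 with the substitution; state before step 2: [-30])
step 2 (PUSH 38): [-30, 38]
step 3 (PUSH 13): [-30, 38, 13]
step 4 (PUSH 46): [-30, 38, 13, 46]
step 5 (DROP): [-30, 38, 13]
step 6 (DROP): [-30, 38]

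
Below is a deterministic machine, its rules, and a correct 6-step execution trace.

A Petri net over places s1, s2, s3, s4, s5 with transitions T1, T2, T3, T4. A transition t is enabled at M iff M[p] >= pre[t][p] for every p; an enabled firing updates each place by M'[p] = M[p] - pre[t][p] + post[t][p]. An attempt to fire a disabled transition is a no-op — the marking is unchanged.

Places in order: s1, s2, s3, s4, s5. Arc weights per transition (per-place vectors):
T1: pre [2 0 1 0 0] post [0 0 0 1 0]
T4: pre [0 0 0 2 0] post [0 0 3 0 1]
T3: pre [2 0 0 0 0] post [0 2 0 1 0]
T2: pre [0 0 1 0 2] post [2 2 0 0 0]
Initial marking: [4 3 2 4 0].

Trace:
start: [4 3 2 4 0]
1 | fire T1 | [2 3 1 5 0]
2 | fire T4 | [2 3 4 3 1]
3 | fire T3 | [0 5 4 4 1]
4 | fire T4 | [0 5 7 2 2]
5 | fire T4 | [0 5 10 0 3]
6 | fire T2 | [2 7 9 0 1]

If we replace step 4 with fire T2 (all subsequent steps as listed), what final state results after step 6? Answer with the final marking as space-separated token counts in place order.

2 7 6 2 0

(re-executing from step 4 with the substitution; state before step 4: [0 5 4 4 1])
4 | fire T2 | [0 5 4 4 1]
5 | fire T4 | [0 5 7 2 2]
6 | fire T2 | [2 7 6 2 0]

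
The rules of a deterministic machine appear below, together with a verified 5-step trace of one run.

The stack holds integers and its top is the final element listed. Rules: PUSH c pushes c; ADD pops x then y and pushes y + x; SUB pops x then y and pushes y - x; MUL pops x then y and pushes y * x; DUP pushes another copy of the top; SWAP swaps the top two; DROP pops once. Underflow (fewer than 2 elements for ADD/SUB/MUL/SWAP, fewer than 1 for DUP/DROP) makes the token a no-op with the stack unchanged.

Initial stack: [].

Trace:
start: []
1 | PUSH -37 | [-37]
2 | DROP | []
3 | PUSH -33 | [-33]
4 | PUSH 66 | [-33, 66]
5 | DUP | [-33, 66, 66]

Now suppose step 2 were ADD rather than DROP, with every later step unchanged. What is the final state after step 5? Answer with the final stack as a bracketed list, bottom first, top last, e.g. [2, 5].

(re-executing from step 2 with the substitution; state before step 2: [-37])
2 | ADD | [-37]
3 | PUSH -33 | [-37, -33]
4 | PUSH 66 | [-37, -33, 66]
5 | DUP | [-37, -33, 66, 66]

[-37, -33, 66, 66]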